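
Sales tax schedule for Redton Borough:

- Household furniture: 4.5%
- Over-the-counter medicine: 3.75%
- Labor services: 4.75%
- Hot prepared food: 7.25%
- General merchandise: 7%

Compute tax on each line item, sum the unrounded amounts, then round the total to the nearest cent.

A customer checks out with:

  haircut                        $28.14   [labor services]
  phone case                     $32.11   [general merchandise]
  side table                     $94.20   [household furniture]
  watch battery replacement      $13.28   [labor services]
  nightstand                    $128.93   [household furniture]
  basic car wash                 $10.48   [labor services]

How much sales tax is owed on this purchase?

Haircut $28.14: labor services → 4.75% → $1.33665
Phone case $32.11: general merchandise → 7% → $2.2477
Side table $94.20: household furniture → 4.5% → $4.239
Watch battery replacement $13.28: labor services → 4.75% → $0.6308
Nightstand $128.93: household furniture → 4.5% → $5.80185
Basic car wash $10.48: labor services → 4.75% → $0.4978
Unrounded tax sum = $14.7538 → $14.75

$14.75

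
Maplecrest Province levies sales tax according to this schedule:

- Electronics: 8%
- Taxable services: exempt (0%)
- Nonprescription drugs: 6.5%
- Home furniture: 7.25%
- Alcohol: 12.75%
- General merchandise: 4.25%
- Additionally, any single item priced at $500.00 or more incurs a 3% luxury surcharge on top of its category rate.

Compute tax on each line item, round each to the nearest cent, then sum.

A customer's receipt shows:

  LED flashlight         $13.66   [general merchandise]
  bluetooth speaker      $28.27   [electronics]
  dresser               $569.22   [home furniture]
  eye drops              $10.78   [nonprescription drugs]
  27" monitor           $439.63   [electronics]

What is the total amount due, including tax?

LED flashlight $13.66: general merchandise → 4.25% → $0.58
Bluetooth speaker $28.27: electronics → 8% → $2.26
Dresser $569.22: home furniture → 7.25% + 3% surcharge = 10.25% → $58.35
Eye drops $10.78: nonprescription drugs → 6.5% → $0.70
27" monitor $439.63: electronics → 8% → $35.17
Subtotal = $1061.56; tax = $97.06; total due = $1158.62

$1158.62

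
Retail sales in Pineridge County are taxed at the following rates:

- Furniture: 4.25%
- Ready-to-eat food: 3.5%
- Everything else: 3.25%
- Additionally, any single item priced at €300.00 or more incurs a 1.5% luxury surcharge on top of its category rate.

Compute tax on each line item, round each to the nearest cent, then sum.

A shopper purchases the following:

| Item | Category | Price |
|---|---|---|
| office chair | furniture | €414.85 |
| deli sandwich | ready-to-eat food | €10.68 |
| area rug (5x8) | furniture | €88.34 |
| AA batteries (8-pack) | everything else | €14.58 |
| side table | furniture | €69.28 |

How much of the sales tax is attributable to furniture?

Office chair €414.85: furniture → 4.25% + 1.5% surcharge = 5.75% → €23.85
Area rug (5x8) €88.34: furniture → 4.25% → €3.75
Side table €69.28: furniture → 4.25% → €2.94
Tax on furniture = €23.85 + €3.75 + €2.94 = €30.54

€30.54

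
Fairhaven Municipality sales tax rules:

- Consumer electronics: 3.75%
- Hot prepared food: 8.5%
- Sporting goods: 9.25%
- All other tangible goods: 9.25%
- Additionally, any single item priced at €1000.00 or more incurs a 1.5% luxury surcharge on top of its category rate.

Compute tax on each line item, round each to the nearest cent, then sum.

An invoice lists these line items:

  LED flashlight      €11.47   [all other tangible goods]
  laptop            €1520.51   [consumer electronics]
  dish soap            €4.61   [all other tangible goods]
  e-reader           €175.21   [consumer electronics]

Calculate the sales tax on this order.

€87.89

LED flashlight €11.47: all other tangible goods → 9.25% → €1.06
Laptop €1520.51: consumer electronics → 3.75% + 1.5% surcharge = 5.25% → €79.83
Dish soap €4.61: all other tangible goods → 9.25% → €0.43
E-reader €175.21: consumer electronics → 3.75% → €6.57
Total tax = €1.06 + €79.83 + €0.43 + €6.57 = €87.89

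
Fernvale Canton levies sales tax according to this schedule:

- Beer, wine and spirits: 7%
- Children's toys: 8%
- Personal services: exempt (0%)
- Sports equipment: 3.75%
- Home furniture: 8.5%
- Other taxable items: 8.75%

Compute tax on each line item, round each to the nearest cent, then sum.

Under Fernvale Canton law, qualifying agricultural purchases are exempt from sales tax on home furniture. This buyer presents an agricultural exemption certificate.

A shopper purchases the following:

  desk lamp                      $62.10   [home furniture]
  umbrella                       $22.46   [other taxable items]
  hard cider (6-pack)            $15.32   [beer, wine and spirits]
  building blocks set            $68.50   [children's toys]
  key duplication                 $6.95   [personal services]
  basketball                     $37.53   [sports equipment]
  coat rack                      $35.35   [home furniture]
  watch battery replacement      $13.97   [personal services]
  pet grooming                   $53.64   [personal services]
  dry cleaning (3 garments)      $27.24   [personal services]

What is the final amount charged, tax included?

$352.99

Desk lamp $62.10: home furniture, buyer-exempt → 0% → $0.00
Umbrella $22.46: other taxable items → 8.75% → $1.97
Hard cider (6-pack) $15.32: beer, wine and spirits → 7% → $1.07
Building blocks set $68.50: children's toys → 8% → $5.48
Key duplication $6.95: personal services → 0% → $0.00
Basketball $37.53: sports equipment → 3.75% → $1.41
Coat rack $35.35: home furniture, buyer-exempt → 0% → $0.00
Watch battery replacement $13.97: personal services → 0% → $0.00
Pet grooming $53.64: personal services → 0% → $0.00
Dry cleaning (3 garments) $27.24: personal services → 0% → $0.00
Subtotal = $343.06; tax = $9.93; total due = $352.99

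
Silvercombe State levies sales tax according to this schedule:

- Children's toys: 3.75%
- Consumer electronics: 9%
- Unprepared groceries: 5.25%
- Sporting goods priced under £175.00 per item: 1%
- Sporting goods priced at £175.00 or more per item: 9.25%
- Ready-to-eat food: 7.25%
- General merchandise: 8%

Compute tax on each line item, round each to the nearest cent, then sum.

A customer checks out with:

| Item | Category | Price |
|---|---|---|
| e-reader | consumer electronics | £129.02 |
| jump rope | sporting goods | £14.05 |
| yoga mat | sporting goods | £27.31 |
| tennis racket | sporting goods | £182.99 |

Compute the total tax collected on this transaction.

E-reader £129.02: consumer electronics → 9% → £11.61
Jump rope £14.05: sporting goods, under £175.00 → 1% → £0.14
Yoga mat £27.31: sporting goods, under £175.00 → 1% → £0.27
Tennis racket £182.99: sporting goods, £175.00 or more → 9.25% → £16.93
Total tax = £11.61 + £0.14 + £0.27 + £16.93 = £28.95

£28.95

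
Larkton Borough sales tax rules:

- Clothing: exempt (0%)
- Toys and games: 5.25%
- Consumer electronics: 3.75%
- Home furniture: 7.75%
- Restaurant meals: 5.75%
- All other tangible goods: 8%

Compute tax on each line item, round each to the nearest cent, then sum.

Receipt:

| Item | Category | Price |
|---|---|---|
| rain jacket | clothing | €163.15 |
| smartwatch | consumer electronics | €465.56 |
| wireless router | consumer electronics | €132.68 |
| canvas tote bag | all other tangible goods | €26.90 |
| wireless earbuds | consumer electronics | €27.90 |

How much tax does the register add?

Rain jacket €163.15: clothing → 0% → €0.00
Smartwatch €465.56: consumer electronics → 3.75% → €17.46
Wireless router €132.68: consumer electronics → 3.75% → €4.98
Canvas tote bag €26.90: all other tangible goods → 8% → €2.15
Wireless earbuds €27.90: consumer electronics → 3.75% → €1.05
Total tax = €17.46 + €4.98 + €2.15 + €1.05 = €25.64

€25.64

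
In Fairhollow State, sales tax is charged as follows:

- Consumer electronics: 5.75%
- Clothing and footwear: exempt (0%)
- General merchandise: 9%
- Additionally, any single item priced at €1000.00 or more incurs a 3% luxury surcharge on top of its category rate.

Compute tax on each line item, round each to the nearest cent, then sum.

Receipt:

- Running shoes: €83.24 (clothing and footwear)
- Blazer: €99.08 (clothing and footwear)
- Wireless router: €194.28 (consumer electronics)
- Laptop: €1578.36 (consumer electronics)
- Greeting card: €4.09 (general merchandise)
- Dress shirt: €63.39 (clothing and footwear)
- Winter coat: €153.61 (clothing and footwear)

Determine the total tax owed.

€149.65

Running shoes €83.24: clothing and footwear → 0% → €0.00
Blazer €99.08: clothing and footwear → 0% → €0.00
Wireless router €194.28: consumer electronics → 5.75% → €11.17
Laptop €1578.36: consumer electronics → 5.75% + 3% surcharge = 8.75% → €138.11
Greeting card €4.09: general merchandise → 9% → €0.37
Dress shirt €63.39: clothing and footwear → 0% → €0.00
Winter coat €153.61: clothing and footwear → 0% → €0.00
Total tax = €11.17 + €138.11 + €0.37 = €149.65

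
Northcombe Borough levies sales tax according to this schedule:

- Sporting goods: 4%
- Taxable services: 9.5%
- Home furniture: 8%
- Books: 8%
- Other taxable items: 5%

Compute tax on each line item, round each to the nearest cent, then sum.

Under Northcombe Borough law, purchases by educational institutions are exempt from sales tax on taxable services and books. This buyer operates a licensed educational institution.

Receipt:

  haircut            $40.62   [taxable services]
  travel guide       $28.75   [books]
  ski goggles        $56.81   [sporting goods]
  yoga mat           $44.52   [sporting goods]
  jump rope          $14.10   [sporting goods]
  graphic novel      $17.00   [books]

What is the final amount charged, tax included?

$206.41

Haircut $40.62: taxable services, buyer-exempt → 0% → $0.00
Travel guide $28.75: books, buyer-exempt → 0% → $0.00
Ski goggles $56.81: sporting goods → 4% → $2.27
Yoga mat $44.52: sporting goods → 4% → $1.78
Jump rope $14.10: sporting goods → 4% → $0.56
Graphic novel $17.00: books, buyer-exempt → 0% → $0.00
Subtotal = $201.80; tax = $4.61; total due = $206.41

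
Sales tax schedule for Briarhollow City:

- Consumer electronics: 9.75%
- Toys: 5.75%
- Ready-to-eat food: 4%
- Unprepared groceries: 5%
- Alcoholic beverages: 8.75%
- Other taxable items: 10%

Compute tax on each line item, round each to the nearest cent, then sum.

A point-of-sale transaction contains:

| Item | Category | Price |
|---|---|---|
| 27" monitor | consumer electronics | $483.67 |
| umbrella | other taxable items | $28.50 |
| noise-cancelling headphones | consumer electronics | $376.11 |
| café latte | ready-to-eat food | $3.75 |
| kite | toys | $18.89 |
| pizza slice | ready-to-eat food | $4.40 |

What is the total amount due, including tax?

27" monitor $483.67: consumer electronics → 9.75% → $47.16
Umbrella $28.50: other taxable items → 10% → $2.85
Noise-cancelling headphones $376.11: consumer electronics → 9.75% → $36.67
Café latte $3.75: ready-to-eat food → 4% → $0.15
Kite $18.89: toys → 5.75% → $1.09
Pizza slice $4.40: ready-to-eat food → 4% → $0.18
Subtotal = $915.32; tax = $88.10; total due = $1003.42

$1003.42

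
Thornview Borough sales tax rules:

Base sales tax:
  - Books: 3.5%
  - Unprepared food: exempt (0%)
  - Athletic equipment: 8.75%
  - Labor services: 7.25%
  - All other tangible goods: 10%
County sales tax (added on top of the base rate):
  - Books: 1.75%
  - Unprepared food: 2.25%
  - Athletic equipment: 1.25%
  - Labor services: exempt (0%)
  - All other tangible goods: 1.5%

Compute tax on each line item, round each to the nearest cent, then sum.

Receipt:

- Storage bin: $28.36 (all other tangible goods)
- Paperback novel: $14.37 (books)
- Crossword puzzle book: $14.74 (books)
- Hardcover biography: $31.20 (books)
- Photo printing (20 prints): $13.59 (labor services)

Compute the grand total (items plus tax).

$109.67

Storage bin $28.36: all other tangible goods → 10% + 1.5% county = 11.5% → $3.26
Paperback novel $14.37: books → 3.5% + 1.75% county = 5.25% → $0.75
Crossword puzzle book $14.74: books → 3.5% + 1.75% county = 5.25% → $0.77
Hardcover biography $31.20: books → 3.5% + 1.75% county = 5.25% → $1.64
Photo printing (20 prints) $13.59: labor services → 7.25% + 0% county = 7.25% → $0.99
Subtotal = $102.26; tax = $7.41; total due = $109.67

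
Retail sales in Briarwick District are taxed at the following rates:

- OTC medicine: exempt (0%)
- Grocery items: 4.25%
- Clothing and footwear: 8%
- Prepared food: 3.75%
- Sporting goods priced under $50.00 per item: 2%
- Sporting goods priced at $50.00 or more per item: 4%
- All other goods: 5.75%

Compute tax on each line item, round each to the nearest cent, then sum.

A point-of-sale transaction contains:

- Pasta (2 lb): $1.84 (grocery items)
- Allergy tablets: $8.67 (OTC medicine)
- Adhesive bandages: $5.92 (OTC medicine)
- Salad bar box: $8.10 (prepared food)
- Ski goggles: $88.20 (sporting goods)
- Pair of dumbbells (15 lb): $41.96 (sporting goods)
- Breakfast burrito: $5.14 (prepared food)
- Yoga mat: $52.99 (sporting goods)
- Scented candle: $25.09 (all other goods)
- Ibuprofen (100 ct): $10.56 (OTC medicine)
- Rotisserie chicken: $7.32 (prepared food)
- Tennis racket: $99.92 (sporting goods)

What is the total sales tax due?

Pasta (2 lb) $1.84: grocery items → 4.25% → $0.08
Allergy tablets $8.67: OTC medicine → 0% → $0.00
Adhesive bandages $5.92: OTC medicine → 0% → $0.00
Salad bar box $8.10: prepared food → 3.75% → $0.30
Ski goggles $88.20: sporting goods, $50.00 or more → 4% → $3.53
Pair of dumbbells (15 lb) $41.96: sporting goods, under $50.00 → 2% → $0.84
Breakfast burrito $5.14: prepared food → 3.75% → $0.19
Yoga mat $52.99: sporting goods, $50.00 or more → 4% → $2.12
Scented candle $25.09: all other goods → 5.75% → $1.44
Ibuprofen (100 ct) $10.56: OTC medicine → 0% → $0.00
Rotisserie chicken $7.32: prepared food → 3.75% → $0.27
Tennis racket $99.92: sporting goods, $50.00 or more → 4% → $4.00
Total tax = $0.08 + $0.30 + $3.53 + $0.84 + $0.19 + $2.12 + $1.44 + $0.27 + $4.00 = $12.77

$12.77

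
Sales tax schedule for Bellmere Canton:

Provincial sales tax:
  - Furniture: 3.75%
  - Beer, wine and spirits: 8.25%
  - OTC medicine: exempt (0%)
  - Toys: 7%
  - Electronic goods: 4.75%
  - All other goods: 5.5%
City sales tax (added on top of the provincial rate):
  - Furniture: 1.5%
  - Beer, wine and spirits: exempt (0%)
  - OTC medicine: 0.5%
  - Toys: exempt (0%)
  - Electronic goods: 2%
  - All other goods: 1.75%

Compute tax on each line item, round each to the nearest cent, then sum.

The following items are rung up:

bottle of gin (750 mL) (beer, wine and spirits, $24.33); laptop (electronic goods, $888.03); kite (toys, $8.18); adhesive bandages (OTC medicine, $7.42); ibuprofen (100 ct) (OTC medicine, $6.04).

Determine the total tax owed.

Bottle of gin (750 mL) $24.33: beer, wine and spirits → 8.25% + 0% city = 8.25% → $2.01
Laptop $888.03: electronic goods → 4.75% + 2% city = 6.75% → $59.94
Kite $8.18: toys → 7% + 0% city = 7% → $0.57
Adhesive bandages $7.42: OTC medicine → 0% + 0.5% city = 0.5% → $0.04
Ibuprofen (100 ct) $6.04: OTC medicine → 0% + 0.5% city = 0.5% → $0.03
Total tax = $2.01 + $59.94 + $0.57 + $0.04 + $0.03 = $62.59

$62.59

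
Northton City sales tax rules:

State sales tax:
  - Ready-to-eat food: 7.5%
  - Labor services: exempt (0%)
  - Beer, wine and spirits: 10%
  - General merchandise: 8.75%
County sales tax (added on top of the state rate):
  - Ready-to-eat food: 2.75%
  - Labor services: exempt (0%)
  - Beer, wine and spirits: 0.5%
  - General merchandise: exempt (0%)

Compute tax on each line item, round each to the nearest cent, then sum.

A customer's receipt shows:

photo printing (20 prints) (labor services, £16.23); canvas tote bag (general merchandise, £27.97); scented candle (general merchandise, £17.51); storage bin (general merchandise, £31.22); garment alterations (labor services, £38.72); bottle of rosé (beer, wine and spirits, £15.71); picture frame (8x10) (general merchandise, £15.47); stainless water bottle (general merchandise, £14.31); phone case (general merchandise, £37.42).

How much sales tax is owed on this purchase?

£14.23

Photo printing (20 prints) £16.23: labor services → 0% + 0% county = 0% → £0.00
Canvas tote bag £27.97: general merchandise → 8.75% + 0% county = 8.75% → £2.45
Scented candle £17.51: general merchandise → 8.75% + 0% county = 8.75% → £1.53
Storage bin £31.22: general merchandise → 8.75% + 0% county = 8.75% → £2.73
Garment alterations £38.72: labor services → 0% + 0% county = 0% → £0.00
Bottle of rosé £15.71: beer, wine and spirits → 10% + 0.5% county = 10.5% → £1.65
Picture frame (8x10) £15.47: general merchandise → 8.75% + 0% county = 8.75% → £1.35
Stainless water bottle £14.31: general merchandise → 8.75% + 0% county = 8.75% → £1.25
Phone case £37.42: general merchandise → 8.75% + 0% county = 8.75% → £3.27
Total tax = £2.45 + £1.53 + £2.73 + £1.65 + £1.35 + £1.25 + £3.27 = £14.23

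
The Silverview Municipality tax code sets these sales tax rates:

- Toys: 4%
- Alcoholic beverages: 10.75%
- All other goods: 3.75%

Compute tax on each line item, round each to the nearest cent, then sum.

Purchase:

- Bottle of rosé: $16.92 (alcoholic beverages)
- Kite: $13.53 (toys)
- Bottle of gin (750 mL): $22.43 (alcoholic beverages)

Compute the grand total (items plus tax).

Bottle of rosé $16.92: alcoholic beverages → 10.75% → $1.82
Kite $13.53: toys → 4% → $0.54
Bottle of gin (750 mL) $22.43: alcoholic beverages → 10.75% → $2.41
Subtotal = $52.88; tax = $4.77; total due = $57.65

$57.65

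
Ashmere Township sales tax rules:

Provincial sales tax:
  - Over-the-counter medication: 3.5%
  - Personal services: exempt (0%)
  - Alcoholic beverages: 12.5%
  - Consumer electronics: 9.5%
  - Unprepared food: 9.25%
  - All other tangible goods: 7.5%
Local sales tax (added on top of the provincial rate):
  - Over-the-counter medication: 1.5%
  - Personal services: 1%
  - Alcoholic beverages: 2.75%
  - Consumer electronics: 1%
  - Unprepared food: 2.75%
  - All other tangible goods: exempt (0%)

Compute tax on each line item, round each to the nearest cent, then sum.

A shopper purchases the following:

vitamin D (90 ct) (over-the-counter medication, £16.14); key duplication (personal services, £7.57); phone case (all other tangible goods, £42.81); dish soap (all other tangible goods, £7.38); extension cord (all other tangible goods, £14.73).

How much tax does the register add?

£5.75

Vitamin D (90 ct) £16.14: over-the-counter medication → 3.5% + 1.5% local = 5% → £0.81
Key duplication £7.57: personal services → 0% + 1% local = 1% → £0.08
Phone case £42.81: all other tangible goods → 7.5% + 0% local = 7.5% → £3.21
Dish soap £7.38: all other tangible goods → 7.5% + 0% local = 7.5% → £0.55
Extension cord £14.73: all other tangible goods → 7.5% + 0% local = 7.5% → £1.10
Total tax = £0.81 + £0.08 + £3.21 + £0.55 + £1.10 = £5.75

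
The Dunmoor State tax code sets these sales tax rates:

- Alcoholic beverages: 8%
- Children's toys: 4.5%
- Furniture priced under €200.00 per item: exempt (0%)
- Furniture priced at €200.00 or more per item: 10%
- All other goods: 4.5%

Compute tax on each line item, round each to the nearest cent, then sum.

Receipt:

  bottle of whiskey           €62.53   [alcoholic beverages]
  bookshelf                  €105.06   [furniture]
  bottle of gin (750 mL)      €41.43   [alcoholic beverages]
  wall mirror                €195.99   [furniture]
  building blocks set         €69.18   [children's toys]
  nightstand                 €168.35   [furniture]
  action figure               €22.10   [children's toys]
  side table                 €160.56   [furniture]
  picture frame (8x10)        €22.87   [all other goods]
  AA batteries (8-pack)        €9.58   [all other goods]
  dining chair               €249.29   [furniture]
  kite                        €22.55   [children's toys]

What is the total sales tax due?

Bottle of whiskey €62.53: alcoholic beverages → 8% → €5.00
Bookshelf €105.06: furniture, under €200.00 → 0% → €0.00
Bottle of gin (750 mL) €41.43: alcoholic beverages → 8% → €3.31
Wall mirror €195.99: furniture, under €200.00 → 0% → €0.00
Building blocks set €69.18: children's toys → 4.5% → €3.11
Nightstand €168.35: furniture, under €200.00 → 0% → €0.00
Action figure €22.10: children's toys → 4.5% → €0.99
Side table €160.56: furniture, under €200.00 → 0% → €0.00
Picture frame (8x10) €22.87: all other goods → 4.5% → €1.03
AA batteries (8-pack) €9.58: all other goods → 4.5% → €0.43
Dining chair €249.29: furniture, €200.00 or more → 10% → €24.93
Kite €22.55: children's toys → 4.5% → €1.01
Total tax = €5.00 + €3.31 + €3.11 + €0.99 + €1.03 + €0.43 + €24.93 + €1.01 = €39.81

€39.81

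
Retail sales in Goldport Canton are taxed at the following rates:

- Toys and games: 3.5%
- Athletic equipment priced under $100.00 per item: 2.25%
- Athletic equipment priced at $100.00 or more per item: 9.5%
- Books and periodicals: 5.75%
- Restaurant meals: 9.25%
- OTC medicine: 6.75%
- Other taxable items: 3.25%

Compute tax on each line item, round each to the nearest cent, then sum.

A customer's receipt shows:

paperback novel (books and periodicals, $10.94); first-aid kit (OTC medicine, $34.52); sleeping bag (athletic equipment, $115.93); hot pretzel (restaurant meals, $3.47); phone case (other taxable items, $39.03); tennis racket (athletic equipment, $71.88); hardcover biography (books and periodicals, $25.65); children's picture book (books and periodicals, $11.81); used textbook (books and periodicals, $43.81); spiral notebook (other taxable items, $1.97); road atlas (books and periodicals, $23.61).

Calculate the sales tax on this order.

$23.27

Paperback novel $10.94: books and periodicals → 5.75% → $0.63
First-aid kit $34.52: OTC medicine → 6.75% → $2.33
Sleeping bag $115.93: athletic equipment, $100.00 or more → 9.5% → $11.01
Hot pretzel $3.47: restaurant meals → 9.25% → $0.32
Phone case $39.03: other taxable items → 3.25% → $1.27
Tennis racket $71.88: athletic equipment, under $100.00 → 2.25% → $1.62
Hardcover biography $25.65: books and periodicals → 5.75% → $1.47
Children's picture book $11.81: books and periodicals → 5.75% → $0.68
Used textbook $43.81: books and periodicals → 5.75% → $2.52
Spiral notebook $1.97: other taxable items → 3.25% → $0.06
Road atlas $23.61: books and periodicals → 5.75% → $1.36
Total tax = $0.63 + $2.33 + $11.01 + $0.32 + $1.27 + $1.62 + $1.47 + $0.68 + $2.52 + $0.06 + $1.36 = $23.27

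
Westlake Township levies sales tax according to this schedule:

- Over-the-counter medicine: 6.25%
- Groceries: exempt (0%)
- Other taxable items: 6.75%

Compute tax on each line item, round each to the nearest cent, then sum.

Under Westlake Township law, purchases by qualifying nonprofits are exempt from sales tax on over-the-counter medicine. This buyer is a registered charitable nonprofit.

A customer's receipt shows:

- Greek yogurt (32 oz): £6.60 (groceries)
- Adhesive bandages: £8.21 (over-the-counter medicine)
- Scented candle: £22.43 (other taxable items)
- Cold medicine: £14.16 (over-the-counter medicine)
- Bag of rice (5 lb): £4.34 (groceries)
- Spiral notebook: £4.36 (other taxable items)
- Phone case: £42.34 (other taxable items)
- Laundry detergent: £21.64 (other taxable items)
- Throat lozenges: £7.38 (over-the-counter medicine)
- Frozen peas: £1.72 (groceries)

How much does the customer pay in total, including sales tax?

£139.30

Greek yogurt (32 oz) £6.60: groceries → 0% → £0.00
Adhesive bandages £8.21: over-the-counter medicine, buyer-exempt → 0% → £0.00
Scented candle £22.43: other taxable items → 6.75% → £1.51
Cold medicine £14.16: over-the-counter medicine, buyer-exempt → 0% → £0.00
Bag of rice (5 lb) £4.34: groceries → 0% → £0.00
Spiral notebook £4.36: other taxable items → 6.75% → £0.29
Phone case £42.34: other taxable items → 6.75% → £2.86
Laundry detergent £21.64: other taxable items → 6.75% → £1.46
Throat lozenges £7.38: over-the-counter medicine, buyer-exempt → 0% → £0.00
Frozen peas £1.72: groceries → 0% → £0.00
Subtotal = £133.18; tax = £6.12; total due = £139.30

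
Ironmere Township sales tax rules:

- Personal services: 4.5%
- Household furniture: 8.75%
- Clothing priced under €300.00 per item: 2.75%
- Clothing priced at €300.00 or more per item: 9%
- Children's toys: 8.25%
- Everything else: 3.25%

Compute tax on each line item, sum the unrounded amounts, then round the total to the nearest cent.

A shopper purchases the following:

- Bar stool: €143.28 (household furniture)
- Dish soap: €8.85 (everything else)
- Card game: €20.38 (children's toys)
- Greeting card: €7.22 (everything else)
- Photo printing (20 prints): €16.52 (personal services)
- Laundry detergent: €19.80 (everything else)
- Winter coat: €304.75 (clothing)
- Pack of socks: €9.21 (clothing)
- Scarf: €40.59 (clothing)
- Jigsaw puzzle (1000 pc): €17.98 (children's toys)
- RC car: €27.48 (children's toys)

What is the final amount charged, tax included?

Bar stool €143.28: household furniture → 8.75% → €12.537
Dish soap €8.85: everything else → 3.25% → €0.287625
Card game €20.38: children's toys → 8.25% → €1.68135
Greeting card €7.22: everything else → 3.25% → €0.23465
Photo printing (20 prints) €16.52: personal services → 4.5% → €0.7434
Laundry detergent €19.80: everything else → 3.25% → €0.6435
Winter coat €304.75: clothing, €300.00 or more → 9% → €27.4275
Pack of socks €9.21: clothing, under €300.00 → 2.75% → €0.253275
Scarf €40.59: clothing, under €300.00 → 2.75% → €1.116225
Jigsaw puzzle (1000 pc) €17.98: children's toys → 8.25% → €1.48335
RC car €27.48: children's toys → 8.25% → €2.2671
Subtotal = €616.06; unrounded tax = €48.674975 → €48.67; total due = €664.73

€664.73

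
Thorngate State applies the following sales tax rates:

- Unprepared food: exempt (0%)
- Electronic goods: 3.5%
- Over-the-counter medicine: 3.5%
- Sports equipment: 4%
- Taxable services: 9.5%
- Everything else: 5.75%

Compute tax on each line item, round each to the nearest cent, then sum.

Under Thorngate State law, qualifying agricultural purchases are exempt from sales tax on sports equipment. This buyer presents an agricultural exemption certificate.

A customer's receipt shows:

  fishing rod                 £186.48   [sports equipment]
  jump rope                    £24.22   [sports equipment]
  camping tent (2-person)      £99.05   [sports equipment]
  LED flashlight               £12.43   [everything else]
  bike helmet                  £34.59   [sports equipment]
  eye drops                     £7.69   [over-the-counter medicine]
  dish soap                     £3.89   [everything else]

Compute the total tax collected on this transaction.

Fishing rod £186.48: sports equipment, buyer-exempt → 0% → £0.00
Jump rope £24.22: sports equipment, buyer-exempt → 0% → £0.00
Camping tent (2-person) £99.05: sports equipment, buyer-exempt → 0% → £0.00
LED flashlight £12.43: everything else → 5.75% → £0.71
Bike helmet £34.59: sports equipment, buyer-exempt → 0% → £0.00
Eye drops £7.69: over-the-counter medicine → 3.5% → £0.27
Dish soap £3.89: everything else → 5.75% → £0.22
Total tax = £0.71 + £0.27 + £0.22 = £1.20

£1.20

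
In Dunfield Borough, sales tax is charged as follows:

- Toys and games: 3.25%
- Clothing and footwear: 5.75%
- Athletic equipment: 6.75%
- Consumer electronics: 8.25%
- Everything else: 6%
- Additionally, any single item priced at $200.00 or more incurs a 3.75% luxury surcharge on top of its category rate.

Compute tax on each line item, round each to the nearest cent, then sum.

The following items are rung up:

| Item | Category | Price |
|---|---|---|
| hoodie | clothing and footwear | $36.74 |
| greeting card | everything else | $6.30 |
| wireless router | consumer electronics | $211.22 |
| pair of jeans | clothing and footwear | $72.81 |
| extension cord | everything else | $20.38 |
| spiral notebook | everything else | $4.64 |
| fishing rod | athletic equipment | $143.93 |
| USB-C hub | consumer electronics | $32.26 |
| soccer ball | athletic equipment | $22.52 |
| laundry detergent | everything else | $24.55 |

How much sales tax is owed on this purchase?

$48.90

Hoodie $36.74: clothing and footwear → 5.75% → $2.11
Greeting card $6.30: everything else → 6% → $0.38
Wireless router $211.22: consumer electronics → 8.25% + 3.75% surcharge = 12% → $25.35
Pair of jeans $72.81: clothing and footwear → 5.75% → $4.19
Extension cord $20.38: everything else → 6% → $1.22
Spiral notebook $4.64: everything else → 6% → $0.28
Fishing rod $143.93: athletic equipment → 6.75% → $9.72
USB-C hub $32.26: consumer electronics → 8.25% → $2.66
Soccer ball $22.52: athletic equipment → 6.75% → $1.52
Laundry detergent $24.55: everything else → 6% → $1.47
Total tax = $2.11 + $0.38 + $25.35 + $4.19 + $1.22 + $0.28 + $9.72 + $2.66 + $1.52 + $1.47 = $48.90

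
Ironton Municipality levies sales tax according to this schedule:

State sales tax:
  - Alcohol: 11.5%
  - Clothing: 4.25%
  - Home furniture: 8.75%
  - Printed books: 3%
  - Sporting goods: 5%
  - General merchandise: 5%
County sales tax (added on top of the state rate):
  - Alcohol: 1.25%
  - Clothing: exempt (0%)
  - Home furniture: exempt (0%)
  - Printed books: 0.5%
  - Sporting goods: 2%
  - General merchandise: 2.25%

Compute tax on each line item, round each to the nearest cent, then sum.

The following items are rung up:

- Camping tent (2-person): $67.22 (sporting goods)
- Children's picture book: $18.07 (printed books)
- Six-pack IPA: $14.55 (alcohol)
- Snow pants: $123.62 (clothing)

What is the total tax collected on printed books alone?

Children's picture book $18.07: printed books → 3% + 0.5% county = 3.5% → $0.63
Tax on printed books = $0.63

$0.63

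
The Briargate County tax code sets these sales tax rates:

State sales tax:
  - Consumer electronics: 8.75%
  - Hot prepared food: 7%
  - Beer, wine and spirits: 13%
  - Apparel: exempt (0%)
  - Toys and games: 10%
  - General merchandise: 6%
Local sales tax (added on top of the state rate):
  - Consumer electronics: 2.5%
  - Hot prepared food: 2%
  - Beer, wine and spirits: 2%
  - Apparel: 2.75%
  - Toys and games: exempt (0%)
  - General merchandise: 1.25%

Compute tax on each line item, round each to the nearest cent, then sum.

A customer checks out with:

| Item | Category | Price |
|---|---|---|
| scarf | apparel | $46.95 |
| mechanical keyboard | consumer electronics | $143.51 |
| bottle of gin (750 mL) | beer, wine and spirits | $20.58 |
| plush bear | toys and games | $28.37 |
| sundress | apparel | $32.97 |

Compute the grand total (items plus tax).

$296.65

Scarf $46.95: apparel → 0% + 2.75% local = 2.75% → $1.29
Mechanical keyboard $143.51: consumer electronics → 8.75% + 2.5% local = 11.25% → $16.14
Bottle of gin (750 mL) $20.58: beer, wine and spirits → 13% + 2% local = 15% → $3.09
Plush bear $28.37: toys and games → 10% + 0% local = 10% → $2.84
Sundress $32.97: apparel → 0% + 2.75% local = 2.75% → $0.91
Subtotal = $272.38; tax = $24.27; total due = $296.65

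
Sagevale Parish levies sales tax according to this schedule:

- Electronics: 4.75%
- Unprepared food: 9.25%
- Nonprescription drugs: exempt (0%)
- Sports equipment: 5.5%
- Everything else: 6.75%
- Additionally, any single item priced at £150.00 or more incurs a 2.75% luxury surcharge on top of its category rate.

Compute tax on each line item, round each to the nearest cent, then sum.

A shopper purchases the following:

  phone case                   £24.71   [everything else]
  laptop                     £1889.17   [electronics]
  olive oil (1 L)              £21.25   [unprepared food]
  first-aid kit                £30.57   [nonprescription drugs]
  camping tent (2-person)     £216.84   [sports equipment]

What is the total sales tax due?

Phone case £24.71: everything else → 6.75% → £1.67
Laptop £1889.17: electronics → 4.75% + 2.75% surcharge = 7.5% → £141.69
Olive oil (1 L) £21.25: unprepared food → 9.25% → £1.97
First-aid kit £30.57: nonprescription drugs → 0% → £0.00
Camping tent (2-person) £216.84: sports equipment → 5.5% + 2.75% surcharge = 8.25% → £17.89
Total tax = £1.67 + £141.69 + £1.97 + £17.89 = £163.22

£163.22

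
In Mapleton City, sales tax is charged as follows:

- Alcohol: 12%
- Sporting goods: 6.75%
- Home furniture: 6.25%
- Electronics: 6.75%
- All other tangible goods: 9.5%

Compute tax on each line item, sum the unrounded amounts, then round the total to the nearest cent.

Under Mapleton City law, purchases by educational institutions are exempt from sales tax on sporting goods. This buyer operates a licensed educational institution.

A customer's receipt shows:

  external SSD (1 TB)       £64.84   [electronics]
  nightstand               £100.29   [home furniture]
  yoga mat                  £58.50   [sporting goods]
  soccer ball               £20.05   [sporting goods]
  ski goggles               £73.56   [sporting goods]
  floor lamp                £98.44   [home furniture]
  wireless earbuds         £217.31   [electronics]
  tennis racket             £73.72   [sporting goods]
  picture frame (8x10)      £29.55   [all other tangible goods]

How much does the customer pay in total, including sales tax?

£770.53

External SSD (1 TB) £64.84: electronics → 6.75% → £4.3767
Nightstand £100.29: home furniture → 6.25% → £6.268125
Yoga mat £58.50: sporting goods, buyer-exempt → 0% → £0.00
Soccer ball £20.05: sporting goods, buyer-exempt → 0% → £0.00
Ski goggles £73.56: sporting goods, buyer-exempt → 0% → £0.00
Floor lamp £98.44: home furniture → 6.25% → £6.1525
Wireless earbuds £217.31: electronics → 6.75% → £14.668425
Tennis racket £73.72: sporting goods, buyer-exempt → 0% → £0.00
Picture frame (8x10) £29.55: all other tangible goods → 9.5% → £2.80725
Subtotal = £736.26; unrounded tax = £34.273 → £34.27; total due = £770.53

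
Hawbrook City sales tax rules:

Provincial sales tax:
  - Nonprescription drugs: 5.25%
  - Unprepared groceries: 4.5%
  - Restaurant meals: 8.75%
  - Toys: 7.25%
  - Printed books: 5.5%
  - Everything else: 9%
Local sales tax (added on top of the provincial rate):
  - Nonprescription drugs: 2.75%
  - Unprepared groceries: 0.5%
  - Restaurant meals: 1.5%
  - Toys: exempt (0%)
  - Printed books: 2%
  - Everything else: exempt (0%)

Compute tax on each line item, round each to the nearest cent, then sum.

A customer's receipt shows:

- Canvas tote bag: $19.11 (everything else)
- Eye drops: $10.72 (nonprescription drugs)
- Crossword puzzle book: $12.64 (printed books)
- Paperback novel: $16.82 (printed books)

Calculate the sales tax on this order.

Canvas tote bag $19.11: everything else → 9% + 0% local = 9% → $1.72
Eye drops $10.72: nonprescription drugs → 5.25% + 2.75% local = 8% → $0.86
Crossword puzzle book $12.64: printed books → 5.5% + 2% local = 7.5% → $0.95
Paperback novel $16.82: printed books → 5.5% + 2% local = 7.5% → $1.26
Total tax = $1.72 + $0.86 + $0.95 + $1.26 = $4.79

$4.79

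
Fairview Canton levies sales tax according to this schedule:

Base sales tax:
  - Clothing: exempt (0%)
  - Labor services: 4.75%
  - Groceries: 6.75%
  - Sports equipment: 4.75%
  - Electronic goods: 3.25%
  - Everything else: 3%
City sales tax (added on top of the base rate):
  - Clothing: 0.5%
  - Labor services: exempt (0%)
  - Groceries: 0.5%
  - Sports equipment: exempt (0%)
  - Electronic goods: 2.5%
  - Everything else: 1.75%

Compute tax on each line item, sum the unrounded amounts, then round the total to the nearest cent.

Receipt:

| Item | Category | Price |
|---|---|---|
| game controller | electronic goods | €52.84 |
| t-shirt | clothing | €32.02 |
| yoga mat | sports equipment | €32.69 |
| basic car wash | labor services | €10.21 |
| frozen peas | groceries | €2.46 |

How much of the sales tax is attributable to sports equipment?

Yoga mat €32.69: sports equipment → 4.75% + 0% city = 4.75% → €1.552775
Tax on sports equipment: unrounded sum = €1.552775 → €1.55

€1.55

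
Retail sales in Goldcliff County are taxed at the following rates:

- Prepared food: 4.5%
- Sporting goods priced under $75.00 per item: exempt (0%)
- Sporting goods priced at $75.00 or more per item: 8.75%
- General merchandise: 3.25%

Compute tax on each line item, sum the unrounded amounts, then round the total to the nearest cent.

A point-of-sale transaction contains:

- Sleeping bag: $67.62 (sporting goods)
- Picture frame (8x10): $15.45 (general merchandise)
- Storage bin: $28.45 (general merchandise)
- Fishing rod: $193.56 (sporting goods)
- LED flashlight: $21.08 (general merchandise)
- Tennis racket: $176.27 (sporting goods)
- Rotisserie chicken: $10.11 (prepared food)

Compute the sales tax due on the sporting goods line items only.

$32.36

Sleeping bag $67.62: sporting goods, under $75.00 → 0% → $0.00
Fishing rod $193.56: sporting goods, $75.00 or more → 8.75% → $16.9365
Tennis racket $176.27: sporting goods, $75.00 or more → 8.75% → $15.423625
Tax on sporting goods: unrounded sum = $32.360125 → $32.36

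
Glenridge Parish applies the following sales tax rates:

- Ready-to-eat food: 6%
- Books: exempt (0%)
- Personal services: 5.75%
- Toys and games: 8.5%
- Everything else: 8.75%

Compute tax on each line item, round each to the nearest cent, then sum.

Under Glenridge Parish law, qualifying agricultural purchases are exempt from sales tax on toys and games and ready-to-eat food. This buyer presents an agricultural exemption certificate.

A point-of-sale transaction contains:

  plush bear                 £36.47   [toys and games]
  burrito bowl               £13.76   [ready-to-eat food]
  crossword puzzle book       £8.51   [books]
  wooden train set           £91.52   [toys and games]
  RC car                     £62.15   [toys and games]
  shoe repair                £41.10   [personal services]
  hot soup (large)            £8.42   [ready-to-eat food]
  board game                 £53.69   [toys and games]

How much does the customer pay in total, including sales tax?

Plush bear £36.47: toys and games, buyer-exempt → 0% → £0.00
Burrito bowl £13.76: ready-to-eat food, buyer-exempt → 0% → £0.00
Crossword puzzle book £8.51: books → 0% → £0.00
Wooden train set £91.52: toys and games, buyer-exempt → 0% → £0.00
RC car £62.15: toys and games, buyer-exempt → 0% → £0.00
Shoe repair £41.10: personal services → 5.75% → £2.36
Hot soup (large) £8.42: ready-to-eat food, buyer-exempt → 0% → £0.00
Board game £53.69: toys and games, buyer-exempt → 0% → £0.00
Subtotal = £315.62; tax = £2.36; total due = £317.98

£317.98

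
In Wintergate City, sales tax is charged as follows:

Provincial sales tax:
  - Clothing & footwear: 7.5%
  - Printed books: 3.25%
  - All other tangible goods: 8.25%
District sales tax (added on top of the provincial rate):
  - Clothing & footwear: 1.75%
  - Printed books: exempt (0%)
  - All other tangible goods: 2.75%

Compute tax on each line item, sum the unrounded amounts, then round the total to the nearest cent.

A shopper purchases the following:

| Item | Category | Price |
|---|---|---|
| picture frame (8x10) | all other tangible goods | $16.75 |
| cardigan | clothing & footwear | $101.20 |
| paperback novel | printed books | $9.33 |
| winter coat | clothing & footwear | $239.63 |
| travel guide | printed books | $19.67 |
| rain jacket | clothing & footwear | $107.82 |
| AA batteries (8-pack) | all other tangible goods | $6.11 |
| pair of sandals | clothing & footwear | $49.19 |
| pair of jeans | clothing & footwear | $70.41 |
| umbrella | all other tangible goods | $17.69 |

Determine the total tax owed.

$57.97

Picture frame (8x10) $16.75: all other tangible goods → 8.25% + 2.75% district = 11% → $1.8425
Cardigan $101.20: clothing & footwear → 7.5% + 1.75% district = 9.25% → $9.361
Paperback novel $9.33: printed books → 3.25% + 0% district = 3.25% → $0.303225
Winter coat $239.63: clothing & footwear → 7.5% + 1.75% district = 9.25% → $22.165775
Travel guide $19.67: printed books → 3.25% + 0% district = 3.25% → $0.639275
Rain jacket $107.82: clothing & footwear → 7.5% + 1.75% district = 9.25% → $9.97335
AA batteries (8-pack) $6.11: all other tangible goods → 8.25% + 2.75% district = 11% → $0.6721
Pair of sandals $49.19: clothing & footwear → 7.5% + 1.75% district = 9.25% → $4.550075
Pair of jeans $70.41: clothing & footwear → 7.5% + 1.75% district = 9.25% → $6.512925
Umbrella $17.69: all other tangible goods → 8.25% + 2.75% district = 11% → $1.9459
Unrounded tax sum = $57.966125 → $57.97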